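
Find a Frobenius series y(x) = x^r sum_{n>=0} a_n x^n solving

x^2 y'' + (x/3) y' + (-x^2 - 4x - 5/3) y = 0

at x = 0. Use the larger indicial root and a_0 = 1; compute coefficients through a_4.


Write in Frobenius form y'' + (p(x)/x) y' + (q(x)/x^2) y = 0:
  p(x) = 1/3,  q(x) = -x^2 - 4x - 5/3.
Indicial equation: r(r-1) + (1/3) r + (-5/3) = 0 -> roots r_1 = 5/3, r_2 = -1.
Take r = r_1 = 5/3. Let y(x) = x^r sum_{n>=0} a_n x^n with a_0 = 1.
Substitute y = x^r sum a_n x^n and match x^{r+n}. The recurrence is
  D(n) a_n - 4 a_{n-1} - 1 a_{n-2} = 0,  where D(n) = (r+n)(r+n-1) + (1/3)(r+n) + (-5/3).
  a_n = [4 a_{n-1} + 1 a_{n-2}] / D(n).
Since the indicial polynomial factors as (r - r_1)(r - r_2), D(n) = (r_1 + n - r_1)(r_1 + n - r_2) = n(n + 8/3).
Evaluating step by step (a_0 = 1):
  n = 1: D(1) = 1(1 + 8/3) = 11/3; numerator = 4(1) = 4; a_1 = (4)/(11/3) = 12/11
  n = 2: D(2) = 2(2 + 8/3) = 28/3; numerator = 4(12/11) + 1(1) = 59/11; a_2 = (59/11)/(28/3) = 177/308
  n = 3: D(3) = 3(3 + 8/3) = 17; numerator = 4(177/308) + 1(12/11) = 261/77; a_3 = (261/77)/(17) = 261/1309
  n = 4: D(4) = 4(4 + 8/3) = 80/3; numerator = 4(261/1309) + 1(177/308) = 7185/5236; a_4 = (7185/5236)/(80/3) = 4311/83776

r = 5/3; a_0 = 1; a_1 = 12/11; a_2 = 177/308; a_3 = 261/1309; a_4 = 4311/83776


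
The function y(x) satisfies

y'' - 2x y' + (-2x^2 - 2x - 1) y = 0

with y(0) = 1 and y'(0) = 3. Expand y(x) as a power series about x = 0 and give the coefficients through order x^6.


Ansatz: y(x) = sum_{n>=0} a_n x^n, so y'(x) = sum_{n>=1} n a_n x^(n-1) and y''(x) = sum_{n>=2} n(n-1) a_n x^(n-2).
Substitute into P(x) y'' + Q(x) y' + R(x) y = 0 with P(x) = 1, Q(x) = -2x, R(x) = -2x^2 - 2x - 1, and match powers of x.
Initial conditions: a_0 = 1, a_1 = 3.
Setting the coefficient of each power of x to zero and solving order by order (substituting the coefficients already found):
  x^0: 2 a_2 - a_0 = 0  ->  2 a_2 = a_0 = 1  ->  a_2 = 1/2
  x^1: 6 a_3 - 3 a_1 - 2 a_0 = 0  ->  6 a_3 = 3 a_1 + 2 a_0 = 11  ->  a_3 = 11/6
  x^2: 12 a_4 - 5 a_2 - 2 a_1 - 2 a_0 = 0  ->  12 a_4 = 5 a_2 + 2 a_1 + 2 a_0 = 21/2  ->  a_4 = 7/8
  x^3: 20 a_5 - 7 a_3 - 2 a_2 - 2 a_1 = 0  ->  20 a_5 = 7 a_3 + 2 a_2 + 2 a_1 = 119/6  ->  a_5 = 119/120
  x^4: 30 a_6 - 9 a_4 - 2 a_3 - 2 a_2 = 0  ->  30 a_6 = 9 a_4 + 2 a_3 + 2 a_2 = 301/24  ->  a_6 = 301/720
Truncated series: y(x) = 1 + 3 x + (1/2) x^2 + (11/6) x^3 + (7/8) x^4 + (119/120) x^5 + (301/720) x^6 + O(x^7).

a_0 = 1; a_1 = 3; a_2 = 1/2; a_3 = 11/6; a_4 = 7/8; a_5 = 119/120; a_6 = 301/720


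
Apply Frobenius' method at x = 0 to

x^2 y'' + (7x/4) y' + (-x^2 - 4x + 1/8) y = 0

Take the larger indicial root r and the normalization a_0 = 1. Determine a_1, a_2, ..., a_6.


Write in Frobenius form y'' + (p(x)/x) y' + (q(x)/x^2) y = 0:
  p(x) = 7/4,  q(x) = -x^2 - 4x + 1/8.
Indicial equation: r(r-1) + (7/4) r + (1/8) = 0 -> roots r_1 = -1/4, r_2 = -1/2.
Take r = r_1 = -1/4. Let y(x) = x^r sum_{n>=0} a_n x^n with a_0 = 1.
Substitute y = x^r sum a_n x^n and match x^{r+n}. The recurrence is
  D(n) a_n - 4 a_{n-1} - 1 a_{n-2} = 0,  where D(n) = (r+n)(r+n-1) + (7/4)(r+n) + (1/8).
  a_n = [4 a_{n-1} + 1 a_{n-2}] / D(n).
Since the indicial polynomial factors as (r - r_1)(r - r_2), D(n) = (r_1 + n - r_1)(r_1 + n - r_2) = n(n + 1/4).
Evaluating step by step (a_0 = 1):
  n = 1: D(1) = 1(1 + 1/4) = 5/4; numerator = 4(1) = 4; a_1 = (4)/(5/4) = 16/5
  n = 2: D(2) = 2(2 + 1/4) = 9/2; numerator = 4(16/5) + 1(1) = 69/5; a_2 = (69/5)/(9/2) = 46/15
  n = 3: D(3) = 3(3 + 1/4) = 39/4; numerator = 4(46/15) + 1(16/5) = 232/15; a_3 = (232/15)/(39/4) = 928/585
  n = 4: D(4) = 4(4 + 1/4) = 17; numerator = 4(928/585) + 1(46/15) = 5506/585; a_4 = (5506/585)/(17) = 5506/9945
  n = 5: D(5) = 5(5 + 1/4) = 105/4; numerator = 4(5506/9945) + 1(928/585) = 840/221; a_5 = (840/221)/(105/4) = 32/221
  n = 6: D(6) = 6(6 + 1/4) = 75/2; numerator = 4(32/221) + 1(5506/9945) = 11266/9945; a_6 = (11266/9945)/(75/2) = 22532/745875

r = -1/4; a_0 = 1; a_1 = 16/5; a_2 = 46/15; a_3 = 928/585; a_4 = 5506/9945; a_5 = 32/221; a_6 = 22532/745875


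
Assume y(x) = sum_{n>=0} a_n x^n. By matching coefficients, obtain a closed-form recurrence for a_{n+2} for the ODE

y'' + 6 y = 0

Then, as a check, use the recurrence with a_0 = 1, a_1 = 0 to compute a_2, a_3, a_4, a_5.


Substitute y = sum_n a_n x^n into y'' + (const) y = 0.
y''(x) = sum_{n>=0} (n+2)(n+1) a_{n+2} x^n.
The ODE becomes sum_n [(n+2)(n+1) a_{n+2} + 6 a_n] x^n = 0.
Setting each coefficient to zero gives the recurrence:
  (n+2)(n+1) a_{n+2} + 6 a_n = 0,
  a_{n+2} = -6 / ((n+1)(n+2)) a_n.

Check with a_0 = 1, a_1 = 0 (apply the recurrence for n = 0, 1, 2, 3): a_0 = 1, a_1 = 0, a_2 = -3, a_3 = 0, a_4 = 3/2, a_5 = 0.

a_{n+2} = -6/((n+1)(n+2)) * a_n; check: a_0 = 1, a_1 = 0, a_2 = -3, a_3 = 0, a_4 = 3/2, a_5 = 0


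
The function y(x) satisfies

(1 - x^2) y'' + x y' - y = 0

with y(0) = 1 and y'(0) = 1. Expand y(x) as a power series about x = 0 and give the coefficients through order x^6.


Ansatz: y(x) = sum_{n>=0} a_n x^n, so y'(x) = sum_{n>=1} n a_n x^(n-1) and y''(x) = sum_{n>=2} n(n-1) a_n x^(n-2).
Substitute into P(x) y'' + Q(x) y' + R(x) y = 0 with P(x) = 1 - x^2, Q(x) = x, R(x) = -1, and match powers of x.
Initial conditions: a_0 = 1, a_1 = 1.
Setting the coefficient of each power of x to zero and solving order by order (substituting the coefficients already found):
  x^0: 2 a_2 - a_0 = 0  ->  2 a_2 = a_0 = 1  ->  a_2 = 1/2
  x^1: 6 a_3 = 0  ->  a_3 = 0
  x^2: 12 a_4 - a_2 = 0  ->  12 a_4 = a_2 = 1/2  ->  a_4 = 1/24
  x^3: 20 a_5 - 4 a_3 = 0  ->  20 a_5 = 4 a_3 = 0  ->  a_5 = 0
  x^4: 30 a_6 - 9 a_4 = 0  ->  30 a_6 = 9 a_4 = 3/8  ->  a_6 = 1/80
Truncated series: y(x) = 1 + x + (1/2) x^2 + (1/24) x^4 + (1/80) x^6 + O(x^7).

a_0 = 1; a_1 = 1; a_2 = 1/2; a_3 = 0; a_4 = 1/24; a_5 = 0; a_6 = 1/80


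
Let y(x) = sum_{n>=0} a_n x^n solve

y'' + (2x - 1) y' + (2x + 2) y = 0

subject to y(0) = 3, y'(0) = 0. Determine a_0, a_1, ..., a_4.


Ansatz: y(x) = sum_{n>=0} a_n x^n, so y'(x) = sum_{n>=1} n a_n x^(n-1) and y''(x) = sum_{n>=2} n(n-1) a_n x^(n-2).
Substitute into P(x) y'' + Q(x) y' + R(x) y = 0 with P(x) = 1, Q(x) = 2x - 1, R(x) = 2x + 2, and match powers of x.
Initial conditions: a_0 = 3, a_1 = 0.
Setting the coefficient of each power of x to zero and solving order by order (substituting the coefficients already found):
  x^0: 2 a_2 - a_1 + 2 a_0 = 0  ->  2 a_2 = a_1 - 2 a_0 = -6  ->  a_2 = -3
  x^1: 6 a_3 - 2 a_2 + 4 a_1 + 2 a_0 = 0  ->  6 a_3 = 2 a_2 - 4 a_1 - 2 a_0 = -12  ->  a_3 = -2
  x^2: 12 a_4 - 3 a_3 + 6 a_2 + 2 a_1 = 0  ->  12 a_4 = 3 a_3 - 6 a_2 - 2 a_1 = 12  ->  a_4 = 1
Truncated series: y(x) = 3 - 3 x^2 - 2 x^3 + x^4 + O(x^5).

a_0 = 3; a_1 = 0; a_2 = -3; a_3 = -2; a_4 = 1


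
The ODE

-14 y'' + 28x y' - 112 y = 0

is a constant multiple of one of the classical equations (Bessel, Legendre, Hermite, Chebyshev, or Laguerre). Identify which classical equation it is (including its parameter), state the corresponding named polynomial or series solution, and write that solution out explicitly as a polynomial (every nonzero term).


All three coefficients share the factor -14; dividing through by -14 gives  y'' - 2x y' + 8 y = 0.
This matches the Hermite equation y'' - 2x y' + 2n y = 0 with 2n = 8, so n = 4; the polynomial solution is H_4(x).
With y = sum_k a_k x^k, matching x^k gives (k+2)(k+1) a_{k+2} = 2(k - n) a_k = 2(k - 4) a_k. The right side vanishes at k = 4, so the series with the parity of 4 terminates at degree 4.
Standard normalization: leading coefficient of H_n is 2^n, so a_4 = 2^4 = 16. Work downward with a_k = (k+1)(k+2) a_{k+2} / (2(k - n)):
  a_2 = (3)(4)(16) / (2(2 - 4)) = 192/(-4) = -48
  a_0 = (1)(2)(-48) / (2(0 - 4)) = -96/(-8) = 12
Hence H_4(x) = 16 x^4 - 48 x^2 + 12.

H_4(x); series = 16 x^4 - 48 x^2 + 12


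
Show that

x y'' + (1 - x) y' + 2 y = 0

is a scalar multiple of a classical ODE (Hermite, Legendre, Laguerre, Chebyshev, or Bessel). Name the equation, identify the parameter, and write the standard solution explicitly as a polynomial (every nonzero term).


The equation is already in a standard form:  x y'' + (1 - x) y' + 2 y = 0.
This matches the Laguerre equation x y'' + (1 - x) y' + n y = 0 with n = 2; the polynomial solution is L_2(x).
With y = sum_k a_k x^k, matching x^k gives (k+1)k a_{k+1} + (k+1) a_{k+1} - k a_k + n a_k = 0, i.e. (k+1)^2 a_{k+1} = (k - n) a_k = (k - 2) a_k. The right side vanishes at k = 2, so the series terminates at degree 2.
Standard normalization L_n(0) = 1 gives a_0 = 1. Work upward with a_{k+1} = (k - 2) a_k / (k+1)^2:
  a_1 = (0 - 2)(1) / 1^2 = -2/1 = -2
  a_2 = (1 - 2)(-2) / 2^2 = 2/4 = 1/2
Hence L_2(x) = x^2/2 - 2 x + 1.

L_2(x); series = x^2/2 - 2 x + 1


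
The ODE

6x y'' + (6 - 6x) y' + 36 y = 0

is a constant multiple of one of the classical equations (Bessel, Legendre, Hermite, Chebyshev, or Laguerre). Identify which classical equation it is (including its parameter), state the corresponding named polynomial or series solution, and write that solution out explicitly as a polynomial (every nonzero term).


All three coefficients share the factor 6; dividing through by 6 gives  x y'' + (1 - x) y' + 6 y = 0.
This matches the Laguerre equation x y'' + (1 - x) y' + n y = 0 with n = 6; the polynomial solution is L_6(x).
With y = sum_k a_k x^k, matching x^k gives (k+1)k a_{k+1} + (k+1) a_{k+1} - k a_k + n a_k = 0, i.e. (k+1)^2 a_{k+1} = (k - n) a_k = (k - 6) a_k. The right side vanishes at k = 6, so the series terminates at degree 6.
Standard normalization L_n(0) = 1 gives a_0 = 1. Work upward with a_{k+1} = (k - 6) a_k / (k+1)^2:
  a_1 = (0 - 6)(1) / 1^2 = -6/1 = -6
  a_2 = (1 - 6)(-6) / 2^2 = 30/4 = 15/2
  a_3 = (2 - 6)(15/2) / 3^2 = -30/9 = -10/3
  a_4 = (3 - 6)(-10/3) / 4^2 = 10/16 = 5/8
  a_5 = (4 - 6)(5/8) / 5^2 = (-5/4)/25 = -1/20
  a_6 = (5 - 6)(-1/20) / 6^2 = (1/20)/36 = 1/720
Hence L_6(x) = x^6/720 - x^5/20 + 5 x^4/8 - 10 x^3/3 + 15 x^2/2 - 6 x + 1.

L_6(x); series = x^6/720 - x^5/20 + 5 x^4/8 - 10 x^3/3 + 15 x^2/2 - 6 x + 1


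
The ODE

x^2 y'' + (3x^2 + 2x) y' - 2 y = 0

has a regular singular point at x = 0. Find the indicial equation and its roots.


Divide by x^2 to reach normal form y'' + P_1(x) y' + P_2(x) y = 0 with P_1(x) = 3 + 2/x and P_2(x) = -2/x^2.
x = 0 is a singular point because the y'-coefficient 3 + 2/x has a pole at x = 0 and the y-coefficient -2/x^2 has a pole at x = 0.
It is a regular singular point because x P_1(x) = p(x) = 3x + 2 and x^2 P_2(x) = q(x) = -2 are polynomials, hence analytic at x = 0.
p(0) = 2,  q(0) = -2.
Indicial equation: r(r-1) + p(0) r + q(0) = 0, i.e. r^2 + (p(0) - 1) r + q(0) = 0, i.e. r^2 + 1 r - 2 = 0.
Discriminant: (1)^2 - 4(-2) = 9, so r = (-1 ± 3)/2.
Solving: r_1 = 1, r_2 = -2.

indicial: r^2 + 1 r - 2 = 0; roots r_1 = 1, r_2 = -2


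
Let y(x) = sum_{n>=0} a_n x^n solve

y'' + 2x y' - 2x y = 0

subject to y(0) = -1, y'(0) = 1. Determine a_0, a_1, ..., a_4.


Ansatz: y(x) = sum_{n>=0} a_n x^n, so y'(x) = sum_{n>=1} n a_n x^(n-1) and y''(x) = sum_{n>=2} n(n-1) a_n x^(n-2).
Substitute into P(x) y'' + Q(x) y' + R(x) y = 0 with P(x) = 1, Q(x) = 2x, R(x) = -2x, and match powers of x.
Initial conditions: a_0 = -1, a_1 = 1.
Setting the coefficient of each power of x to zero and solving order by order (substituting the coefficients already found):
  x^0: 2 a_2 = 0  ->  a_2 = 0
  x^1: 6 a_3 + 2 a_1 - 2 a_0 = 0  ->  6 a_3 = -2 a_1 + 2 a_0 = -4  ->  a_3 = -2/3
  x^2: 12 a_4 + 4 a_2 - 2 a_1 = 0  ->  12 a_4 = -4 a_2 + 2 a_1 = 2  ->  a_4 = 1/6
Truncated series: y(x) = -1 + x - (2/3) x^3 + (1/6) x^4 + O(x^5).

a_0 = -1; a_1 = 1; a_2 = 0; a_3 = -2/3; a_4 = 1/6


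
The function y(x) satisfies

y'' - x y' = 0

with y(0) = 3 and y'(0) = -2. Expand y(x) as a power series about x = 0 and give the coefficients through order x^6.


Ansatz: y(x) = sum_{n>=0} a_n x^n, so y'(x) = sum_{n>=1} n a_n x^(n-1) and y''(x) = sum_{n>=2} n(n-1) a_n x^(n-2).
Substitute into P(x) y'' + Q(x) y' + R(x) y = 0 with P(x) = 1, Q(x) = -x, R(x) = 0, and match powers of x.
Initial conditions: a_0 = 3, a_1 = -2.
Setting the coefficient of each power of x to zero and solving order by order (substituting the coefficients already found):
  x^0: 2 a_2 = 0  ->  a_2 = 0
  x^1: 6 a_3 - a_1 = 0  ->  6 a_3 = a_1 = -2  ->  a_3 = -1/3
  x^2: 12 a_4 - 2 a_2 = 0  ->  12 a_4 = 2 a_2 = 0  ->  a_4 = 0
  x^3: 20 a_5 - 3 a_3 = 0  ->  20 a_5 = 3 a_3 = -1  ->  a_5 = -1/20
  x^4: 30 a_6 - 4 a_4 = 0  ->  30 a_6 = 4 a_4 = 0  ->  a_6 = 0
Truncated series: y(x) = 3 - 2 x - (1/3) x^3 - (1/20) x^5 + O(x^7).

a_0 = 3; a_1 = -2; a_2 = 0; a_3 = -1/3; a_4 = 0; a_5 = -1/20; a_6 = 0


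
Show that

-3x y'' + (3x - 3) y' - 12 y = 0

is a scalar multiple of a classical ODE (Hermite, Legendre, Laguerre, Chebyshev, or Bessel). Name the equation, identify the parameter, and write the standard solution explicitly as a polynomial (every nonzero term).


All three coefficients share the factor -3; dividing through by -3 gives  x y'' + (1 - x) y' + 4 y = 0.
This matches the Laguerre equation x y'' + (1 - x) y' + n y = 0 with n = 4; the polynomial solution is L_4(x).
With y = sum_k a_k x^k, matching x^k gives (k+1)k a_{k+1} + (k+1) a_{k+1} - k a_k + n a_k = 0, i.e. (k+1)^2 a_{k+1} = (k - n) a_k = (k - 4) a_k. The right side vanishes at k = 4, so the series terminates at degree 4.
Standard normalization L_n(0) = 1 gives a_0 = 1. Work upward with a_{k+1} = (k - 4) a_k / (k+1)^2:
  a_1 = (0 - 4)(1) / 1^2 = -4/1 = -4
  a_2 = (1 - 4)(-4) / 2^2 = 12/4 = 3
  a_3 = (2 - 4)(3) / 3^2 = -6/9 = -2/3
  a_4 = (3 - 4)(-2/3) / 4^2 = (2/3)/16 = 1/24
Hence L_4(x) = x^4/24 - 2 x^3/3 + 3 x^2 - 4 x + 1.

L_4(x); series = x^4/24 - 2 x^3/3 + 3 x^2 - 4 x + 1


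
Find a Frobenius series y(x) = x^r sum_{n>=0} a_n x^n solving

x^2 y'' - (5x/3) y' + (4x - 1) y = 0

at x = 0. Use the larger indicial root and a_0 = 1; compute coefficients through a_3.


Write in Frobenius form y'' + (p(x)/x) y' + (q(x)/x^2) y = 0:
  p(x) = -5/3,  q(x) = 4x - 1.
Indicial equation: r(r-1) + (-5/3) r + (-1) = 0 -> roots r_1 = 3, r_2 = -1/3.
Take r = r_1 = 3. Let y(x) = x^r sum_{n>=0} a_n x^n with a_0 = 1.
Substitute y = x^r sum a_n x^n and match x^{r+n}. The recurrence is
  D(n) a_n + 4 a_{n-1} = 0,  where D(n) = (r+n)(r+n-1) + (-5/3)(r+n) + (-1).
  a_n = -4 / D(n) * a_{n-1}.
Since the indicial polynomial factors as (r - r_1)(r - r_2), D(n) = (r_1 + n - r_1)(r_1 + n - r_2) = n(n + 10/3).
Evaluating step by step (a_0 = 1):
  n = 1: D(1) = 1(1 + 10/3) = 13/3; numerator = -4(1) = -4; a_1 = (-4)/(13/3) = -12/13
  n = 2: D(2) = 2(2 + 10/3) = 32/3; numerator = -4(-12/13) = 48/13; a_2 = (48/13)/(32/3) = 9/26
  n = 3: D(3) = 3(3 + 10/3) = 19; numerator = -4(9/26) = -18/13; a_3 = (-18/13)/(19) = -18/247

r = 3; a_0 = 1; a_1 = -12/13; a_2 = 9/26; a_3 = -18/247


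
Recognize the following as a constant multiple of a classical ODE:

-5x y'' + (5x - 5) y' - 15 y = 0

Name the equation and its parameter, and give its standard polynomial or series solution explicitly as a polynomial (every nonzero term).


All three coefficients share the factor -5; dividing through by -5 gives  x y'' + (1 - x) y' + 3 y = 0.
This matches the Laguerre equation x y'' + (1 - x) y' + n y = 0 with n = 3; the polynomial solution is L_3(x).
With y = sum_k a_k x^k, matching x^k gives (k+1)k a_{k+1} + (k+1) a_{k+1} - k a_k + n a_k = 0, i.e. (k+1)^2 a_{k+1} = (k - n) a_k = (k - 3) a_k. The right side vanishes at k = 3, so the series terminates at degree 3.
Standard normalization L_n(0) = 1 gives a_0 = 1. Work upward with a_{k+1} = (k - 3) a_k / (k+1)^2:
  a_1 = (0 - 3)(1) / 1^2 = -3/1 = -3
  a_2 = (1 - 3)(-3) / 2^2 = 6/4 = 3/2
  a_3 = (2 - 3)(3/2) / 3^2 = (-3/2)/9 = -1/6
Hence L_3(x) = -x^3/6 + 3 x^2/2 - 3 x + 1.

L_3(x); series = -x^3/6 + 3 x^2/2 - 3 x + 1


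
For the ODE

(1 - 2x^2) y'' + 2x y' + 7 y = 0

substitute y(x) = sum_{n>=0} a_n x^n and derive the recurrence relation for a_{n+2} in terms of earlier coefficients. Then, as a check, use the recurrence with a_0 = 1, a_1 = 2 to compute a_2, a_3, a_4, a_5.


Substitute y = sum_n a_n x^n.
(1 - 2 x^2) y'' contributes (n+2)(n+1) a_{n+2} - 2 n(n-1) a_n at x^n.
2 x y'(x) contributes 2 n a_n at x^n.
7 y(x) contributes 7 a_n at x^n.
Matching x^n: (n+2)(n+1) a_{n+2} + (-2 n(n-1) + 2 n + 7) a_n = 0.
Thus a_{n+2} = (2 n(n-1) - 2 n - 7) / ((n+1)(n+2)) * a_n.

Check with a_0 = 1, a_1 = 2 (apply the recurrence for n = 0, 1, 2, 3): a_0 = 1, a_1 = 2, a_2 = -7/2, a_3 = -3, a_4 = 49/24, a_5 = 3/20.

a_(n+2) = (2 n(n-1) - 2 n - 7) / ((n+1)(n+2)) * a_n; check: a_0 = 1, a_1 = 2, a_2 = -7/2, a_3 = -3, a_4 = 49/24, a_5 = 3/20


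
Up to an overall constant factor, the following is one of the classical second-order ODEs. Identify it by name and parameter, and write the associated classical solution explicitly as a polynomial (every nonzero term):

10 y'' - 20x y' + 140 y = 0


All three coefficients share the factor 10; dividing through by 10 gives  y'' - 2x y' + 14 y = 0.
This matches the Hermite equation y'' - 2x y' + 2n y = 0 with 2n = 14, so n = 7; the polynomial solution is H_7(x).
With y = sum_k a_k x^k, matching x^k gives (k+2)(k+1) a_{k+2} = 2(k - n) a_k = 2(k - 7) a_k. The right side vanishes at k = 7, so the series with the parity of 7 terminates at degree 7.
Standard normalization: leading coefficient of H_n is 2^n, so a_7 = 2^7 = 128. Work downward with a_k = (k+1)(k+2) a_{k+2} / (2(k - n)):
  a_5 = (6)(7)(128) / (2(5 - 7)) = 5376/(-4) = -1344
  a_3 = (4)(5)(-1344) / (2(3 - 7)) = -26880/(-8) = 3360
  a_1 = (2)(3)(3360) / (2(1 - 7)) = 20160/(-12) = -1680
Hence H_7(x) = 128 x^7 - 1344 x^5 + 3360 x^3 - 1680 x.

H_7(x); series = 128 x^7 - 1344 x^5 + 3360 x^3 - 1680 x


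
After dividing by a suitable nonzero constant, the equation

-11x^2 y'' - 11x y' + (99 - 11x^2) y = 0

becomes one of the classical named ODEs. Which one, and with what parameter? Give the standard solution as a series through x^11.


All three coefficients share the factor -11; dividing through by -11 gives  x^2 y'' + x y' + (x^2 - 9) y = 0.
This matches the Bessel equation x^2 y'' + x y' + (x^2 - nu^2) y = 0 with nu^2 = 9, so nu = 3; the solution bounded at x = 0 is J_3(x).
Frobenius at x = 0: indicial roots ±nu; for r = nu the recurrence k(k + 2nu) c_k = -c_{k-2} gives the standard series J_nu(x) = sum_{k>=0} (-1)^k / (k! (k+nu)!) (x/2)^(2k+nu). Evaluate the first 5 terms:
  k = 0: (-1)^0 / (0! * 3! * 2^3) x^3 = 1/(1*6*8) x^3 = (1/48) x^3
  k = 1: (-1)^1 / (1! * 4! * 2^5) x^5 = -1/(1*24*32) x^5 = (-1/768) x^5
  k = 2: (-1)^2 / (2! * 5! * 2^7) x^7 = 1/(2*120*128) x^7 = (1/30720) x^7
  k = 3: (-1)^3 / (3! * 6! * 2^9) x^9 = -1/(6*720*512) x^9 = (-1/2211840) x^9
  k = 4: (-1)^4 / (4! * 7! * 2^11) x^11 = 1/(24*5040*2048) x^11 = (1/247726080) x^11
Hence J_3(x) = x^11/247726080 - x^9/2211840 + x^7/30720 - x^5/768 + x^3/48 + ....

J_3(x); series = x^11/247726080 - x^9/2211840 + x^7/30720 - x^5/768 + x^3/48


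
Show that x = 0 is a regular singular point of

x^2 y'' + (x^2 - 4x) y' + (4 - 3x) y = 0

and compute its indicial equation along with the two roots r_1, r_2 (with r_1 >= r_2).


Divide by x^2 to reach normal form y'' + P_1(x) y' + P_2(x) y = 0 with P_1(x) = 1 - 4/x and P_2(x) = -3/x + 4/x^2.
x = 0 is a singular point because the y'-coefficient 1 - 4/x has a pole at x = 0 and the y-coefficient -3/x + 4/x^2 has a pole at x = 0.
It is a regular singular point because x P_1(x) = p(x) = x - 4 and x^2 P_2(x) = q(x) = 4 - 3x are polynomials, hence analytic at x = 0.
p(0) = -4,  q(0) = 4.
Indicial equation: r(r-1) + p(0) r + q(0) = 0, i.e. r^2 + (p(0) - 1) r + q(0) = 0, i.e. r^2 - 5 r + 4 = 0.
Discriminant: (-5)^2 - 4(4) = 9, so r = (5 ± 3)/2.
Solving: r_1 = 4, r_2 = 1.

indicial: r^2 - 5 r + 4 = 0; roots r_1 = 4, r_2 = 1


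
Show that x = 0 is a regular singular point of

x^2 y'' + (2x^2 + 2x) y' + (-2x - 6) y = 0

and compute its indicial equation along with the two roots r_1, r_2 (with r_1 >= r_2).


Divide by x^2 to reach normal form y'' + P_1(x) y' + P_2(x) y = 0 with P_1(x) = 2 + 2/x and P_2(x) = -2/x - 6/x^2.
x = 0 is a singular point because the y'-coefficient 2 + 2/x has a pole at x = 0 and the y-coefficient -2/x - 6/x^2 has a pole at x = 0.
It is a regular singular point because x P_1(x) = p(x) = 2x + 2 and x^2 P_2(x) = q(x) = -2x - 6 are polynomials, hence analytic at x = 0.
p(0) = 2,  q(0) = -6.
Indicial equation: r(r-1) + p(0) r + q(0) = 0, i.e. r^2 + (p(0) - 1) r + q(0) = 0, i.e. r^2 + 1 r - 6 = 0.
Discriminant: (1)^2 - 4(-6) = 25, so r = (-1 ± 5)/2.
Solving: r_1 = 2, r_2 = -3.

indicial: r^2 + 1 r - 6 = 0; roots r_1 = 2, r_2 = -3


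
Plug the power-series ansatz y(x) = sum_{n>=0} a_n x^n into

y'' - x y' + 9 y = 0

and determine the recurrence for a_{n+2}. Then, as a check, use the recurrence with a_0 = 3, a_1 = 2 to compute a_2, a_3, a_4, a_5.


Substitute y = sum_n a_n x^n.
y''(x) has coefficient (n+2)(n+1) a_{n+2} at x^n;
-x y'(x) has coefficient -n a_n at x^n (shift);
9 y(x) has coefficient 9 a_n at x^n.
Matching x^n: (n+2)(n+1) a_{n+2} + (-n + 9) a_n = 0.
Thus a_{n+2} = (n - 9) / ((n+1)(n+2)) * a_n.

Check with a_0 = 3, a_1 = 2 (apply the recurrence for n = 0, 1, 2, 3): a_0 = 3, a_1 = 2, a_2 = -27/2, a_3 = -8/3, a_4 = 63/8, a_5 = 4/5.

a_(n+2) = (n - 9) / ((n+1)(n+2)) * a_n; check: a_0 = 3, a_1 = 2, a_2 = -27/2, a_3 = -8/3, a_4 = 63/8, a_5 = 4/5


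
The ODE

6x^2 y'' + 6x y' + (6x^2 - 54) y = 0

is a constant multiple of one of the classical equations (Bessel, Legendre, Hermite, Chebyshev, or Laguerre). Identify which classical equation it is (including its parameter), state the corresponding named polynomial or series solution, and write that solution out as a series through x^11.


All three coefficients share the factor 6; dividing through by 6 gives  x^2 y'' + x y' + (x^2 - 9) y = 0.
This matches the Bessel equation x^2 y'' + x y' + (x^2 - nu^2) y = 0 with nu^2 = 9, so nu = 3; the solution bounded at x = 0 is J_3(x).
Frobenius at x = 0: indicial roots ±nu; for r = nu the recurrence k(k + 2nu) c_k = -c_{k-2} gives the standard series J_nu(x) = sum_{k>=0} (-1)^k / (k! (k+nu)!) (x/2)^(2k+nu). Evaluate the first 5 terms:
  k = 0: (-1)^0 / (0! * 3! * 2^3) x^3 = 1/(1*6*8) x^3 = (1/48) x^3
  k = 1: (-1)^1 / (1! * 4! * 2^5) x^5 = -1/(1*24*32) x^5 = (-1/768) x^5
  k = 2: (-1)^2 / (2! * 5! * 2^7) x^7 = 1/(2*120*128) x^7 = (1/30720) x^7
  k = 3: (-1)^3 / (3! * 6! * 2^9) x^9 = -1/(6*720*512) x^9 = (-1/2211840) x^9
  k = 4: (-1)^4 / (4! * 7! * 2^11) x^11 = 1/(24*5040*2048) x^11 = (1/247726080) x^11
Hence J_3(x) = x^11/247726080 - x^9/2211840 + x^7/30720 - x^5/768 + x^3/48 + ....

J_3(x); series = x^11/247726080 - x^9/2211840 + x^7/30720 - x^5/768 + x^3/48


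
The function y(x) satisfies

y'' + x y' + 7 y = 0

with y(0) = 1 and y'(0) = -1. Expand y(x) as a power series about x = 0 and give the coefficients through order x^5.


Ansatz: y(x) = sum_{n>=0} a_n x^n, so y'(x) = sum_{n>=1} n a_n x^(n-1) and y''(x) = sum_{n>=2} n(n-1) a_n x^(n-2).
Substitute into P(x) y'' + Q(x) y' + R(x) y = 0 with P(x) = 1, Q(x) = x, R(x) = 7, and match powers of x.
Initial conditions: a_0 = 1, a_1 = -1.
Setting the coefficient of each power of x to zero and solving order by order (substituting the coefficients already found):
  x^0: 2 a_2 + 7 a_0 = 0  ->  2 a_2 = -7 a_0 = -7  ->  a_2 = -7/2
  x^1: 6 a_3 + 8 a_1 = 0  ->  6 a_3 = -8 a_1 = 8  ->  a_3 = 4/3
  x^2: 12 a_4 + 9 a_2 = 0  ->  12 a_4 = -9 a_2 = 63/2  ->  a_4 = 21/8
  x^3: 20 a_5 + 10 a_3 = 0  ->  20 a_5 = -10 a_3 = -40/3  ->  a_5 = -2/3
Truncated series: y(x) = 1 - x - (7/2) x^2 + (4/3) x^3 + (21/8) x^4 - (2/3) x^5 + O(x^6).

a_0 = 1; a_1 = -1; a_2 = -7/2; a_3 = 4/3; a_4 = 21/8; a_5 = -2/3


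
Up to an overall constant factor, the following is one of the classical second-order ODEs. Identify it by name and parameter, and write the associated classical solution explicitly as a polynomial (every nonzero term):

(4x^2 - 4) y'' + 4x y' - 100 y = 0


All three coefficients share the factor -4; dividing through by -4 gives  (1 - x^2) y'' - x y' + 25 y = 0.
This matches the Chebyshev equation (1 - x^2) y'' - x y' + n^2 y = 0 (note the -x y' term, not -2x y') with n^2 = 25, so n = 5; the polynomial solution is T_5(x).
With y = sum_k a_k x^k, matching x^k gives (k+2)(k+1) a_{k+2} = (k^2 - n^2) a_k = (k - 5)(k + 5) a_k. The right side vanishes at k = 5, so the series with the parity of 5 terminates at degree 5.
Standard normalization: leading coefficient of T_n is 2^(n-1), so a_5 = 2^4 = 16. Work downward with a_k = (k+1)(k+2) a_{k+2} / ((k - 5)(k + 5)):
  a_3 = (4)(5)(16) / ((3 - 5)(3 + 5)) = 320/(-16) = -20
  a_1 = (2)(3)(-20) / ((1 - 5)(1 + 5)) = -120/(-24) = 5
Hence T_5(x) = 16 x^5 - 20 x^3 + 5 x.

T_5(x); series = 16 x^5 - 20 x^3 + 5 x


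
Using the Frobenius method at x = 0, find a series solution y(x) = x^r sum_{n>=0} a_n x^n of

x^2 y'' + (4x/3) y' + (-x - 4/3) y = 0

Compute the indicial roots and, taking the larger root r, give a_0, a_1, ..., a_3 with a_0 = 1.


Write in Frobenius form y'' + (p(x)/x) y' + (q(x)/x^2) y = 0:
  p(x) = 4/3,  q(x) = -x - 4/3.
Indicial equation: r(r-1) + (4/3) r + (-4/3) = 0 -> roots r_1 = 1, r_2 = -4/3.
Take r = r_1 = 1. Let y(x) = x^r sum_{n>=0} a_n x^n with a_0 = 1.
Substitute y = x^r sum a_n x^n and match x^{r+n}. The recurrence is
  D(n) a_n - 1 a_{n-1} = 0,  where D(n) = (r+n)(r+n-1) + (4/3)(r+n) + (-4/3).
  a_n = 1 / D(n) * a_{n-1}.
Since the indicial polynomial factors as (r - r_1)(r - r_2), D(n) = (r_1 + n - r_1)(r_1 + n - r_2) = n(n + 7/3).
Evaluating step by step (a_0 = 1):
  n = 1: D(1) = 1(1 + 7/3) = 10/3; numerator = 1(1) = 1; a_1 = (1)/(10/3) = 3/10
  n = 2: D(2) = 2(2 + 7/3) = 26/3; numerator = 1(3/10) = 3/10; a_2 = (3/10)/(26/3) = 9/260
  n = 3: D(3) = 3(3 + 7/3) = 16; numerator = 1(9/260) = 9/260; a_3 = (9/260)/(16) = 9/4160

r = 1; a_0 = 1; a_1 = 3/10; a_2 = 9/260; a_3 = 9/4160


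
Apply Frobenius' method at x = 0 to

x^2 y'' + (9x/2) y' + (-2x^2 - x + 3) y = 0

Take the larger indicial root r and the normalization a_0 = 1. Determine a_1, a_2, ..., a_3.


Write in Frobenius form y'' + (p(x)/x) y' + (q(x)/x^2) y = 0:
  p(x) = 9/2,  q(x) = -2x^2 - x + 3.
Indicial equation: r(r-1) + (9/2) r + (3) = 0 -> roots r_1 = -3/2, r_2 = -2.
Take r = r_1 = -3/2. Let y(x) = x^r sum_{n>=0} a_n x^n with a_0 = 1.
Substitute y = x^r sum a_n x^n and match x^{r+n}. The recurrence is
  D(n) a_n - 1 a_{n-1} - 2 a_{n-2} = 0,  where D(n) = (r+n)(r+n-1) + (9/2)(r+n) + (3).
  a_n = [1 a_{n-1} + 2 a_{n-2}] / D(n).
Since the indicial polynomial factors as (r - r_1)(r - r_2), D(n) = (r_1 + n - r_1)(r_1 + n - r_2) = n(n + 1/2).
Evaluating step by step (a_0 = 1):
  n = 1: D(1) = 1(1 + 1/2) = 3/2; numerator = 1(1) = 1; a_1 = (1)/(3/2) = 2/3
  n = 2: D(2) = 2(2 + 1/2) = 5; numerator = 1(2/3) + 2(1) = 8/3; a_2 = (8/3)/(5) = 8/15
  n = 3: D(3) = 3(3 + 1/2) = 21/2; numerator = 1(8/15) + 2(2/3) = 28/15; a_3 = (28/15)/(21/2) = 8/45

r = -3/2; a_0 = 1; a_1 = 2/3; a_2 = 8/15; a_3 = 8/45


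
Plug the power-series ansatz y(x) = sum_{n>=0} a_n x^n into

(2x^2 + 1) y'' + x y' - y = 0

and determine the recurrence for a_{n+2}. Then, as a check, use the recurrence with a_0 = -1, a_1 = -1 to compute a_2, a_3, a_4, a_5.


Substitute y = sum_n a_n x^n.
(1 + 2 x^2) y'' contributes (n+2)(n+1) a_{n+2} + 2 n(n-1) a_n at x^n.
x y'(x) contributes n a_n at x^n.
-y(x) contributes -1 a_n at x^n.
Matching x^n: (n+2)(n+1) a_{n+2} + (2 n(n-1) + n - 1) a_n = 0.
Thus a_{n+2} = (-2 n(n-1) - n + 1) / ((n+1)(n+2)) * a_n.

Check with a_0 = -1, a_1 = -1 (apply the recurrence for n = 0, 1, 2, 3): a_0 = -1, a_1 = -1, a_2 = -1/2, a_3 = 0, a_4 = 5/24, a_5 = 0.

a_(n+2) = (-2 n(n-1) - n + 1) / ((n+1)(n+2)) * a_n; check: a_0 = -1, a_1 = -1, a_2 = -1/2, a_3 = 0, a_4 = 5/24, a_5 = 0


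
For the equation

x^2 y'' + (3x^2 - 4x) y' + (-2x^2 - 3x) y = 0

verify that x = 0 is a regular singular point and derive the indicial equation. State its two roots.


Divide by x^2 to reach normal form y'' + P_1(x) y' + P_2(x) y = 0 with P_1(x) = 3 - 4/x and P_2(x) = -2 - 3/x.
x = 0 is a singular point because the y'-coefficient 3 - 4/x has a pole at x = 0 and the y-coefficient -2 - 3/x has a pole at x = 0.
It is a regular singular point because x P_1(x) = p(x) = 3x - 4 and x^2 P_2(x) = q(x) = -2x^2 - 3x are polynomials, hence analytic at x = 0.
p(0) = -4,  q(0) = 0.
Indicial equation: r(r-1) + p(0) r + q(0) = 0, i.e. r^2 + (p(0) - 1) r + q(0) = 0, i.e. r^2 - 5 r = 0.
Discriminant: (-5)^2 - 4(0) = 25, so r = (5 ± 5)/2.
Solving: r_1 = 5, r_2 = 0.

indicial: r^2 - 5 r = 0; roots r_1 = 5, r_2 = 0


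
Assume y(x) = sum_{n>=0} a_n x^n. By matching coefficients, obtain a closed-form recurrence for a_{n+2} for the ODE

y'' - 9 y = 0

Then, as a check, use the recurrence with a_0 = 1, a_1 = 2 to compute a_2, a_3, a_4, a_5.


Substitute y = sum_n a_n x^n into y'' + (const) y = 0.
y''(x) = sum_{n>=0} (n+2)(n+1) a_{n+2} x^n.
The ODE becomes sum_n [(n+2)(n+1) a_{n+2} - 9 a_n] x^n = 0.
Setting each coefficient to zero gives the recurrence:
  (n+2)(n+1) a_{n+2} - 9 a_n = 0,
  a_{n+2} = 9 / ((n+1)(n+2)) a_n.

Check with a_0 = 1, a_1 = 2 (apply the recurrence for n = 0, 1, 2, 3): a_0 = 1, a_1 = 2, a_2 = 9/2, a_3 = 3, a_4 = 27/8, a_5 = 27/20.

a_{n+2} = 9/((n+1)(n+2)) * a_n; check: a_0 = 1, a_1 = 2, a_2 = 9/2, a_3 = 3, a_4 = 27/8, a_5 = 27/20


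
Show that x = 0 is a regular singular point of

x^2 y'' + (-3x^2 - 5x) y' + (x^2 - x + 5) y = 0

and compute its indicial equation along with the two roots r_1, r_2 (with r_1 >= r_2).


Divide by x^2 to reach normal form y'' + P_1(x) y' + P_2(x) y = 0 with P_1(x) = -3 - 5/x and P_2(x) = 1 - 1/x + 5/x^2.
x = 0 is a singular point because the y'-coefficient -3 - 5/x has a pole at x = 0 and the y-coefficient 1 - 1/x + 5/x^2 has a pole at x = 0.
It is a regular singular point because x P_1(x) = p(x) = -3x - 5 and x^2 P_2(x) = q(x) = x^2 - x + 5 are polynomials, hence analytic at x = 0.
p(0) = -5,  q(0) = 5.
Indicial equation: r(r-1) + p(0) r + q(0) = 0, i.e. r^2 + (p(0) - 1) r + q(0) = 0, i.e. r^2 - 6 r + 5 = 0.
Discriminant: (-6)^2 - 4(5) = 16, so r = (6 ± 4)/2.
Solving: r_1 = 5, r_2 = 1.

indicial: r^2 - 6 r + 5 = 0; roots r_1 = 5, r_2 = 1


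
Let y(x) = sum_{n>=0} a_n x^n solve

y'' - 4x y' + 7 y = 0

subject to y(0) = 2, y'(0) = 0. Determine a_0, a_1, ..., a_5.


Ansatz: y(x) = sum_{n>=0} a_n x^n, so y'(x) = sum_{n>=1} n a_n x^(n-1) and y''(x) = sum_{n>=2} n(n-1) a_n x^(n-2).
Substitute into P(x) y'' + Q(x) y' + R(x) y = 0 with P(x) = 1, Q(x) = -4x, R(x) = 7, and match powers of x.
Initial conditions: a_0 = 2, a_1 = 0.
Setting the coefficient of each power of x to zero and solving order by order (substituting the coefficients already found):
  x^0: 2 a_2 + 7 a_0 = 0  ->  2 a_2 = -7 a_0 = -14  ->  a_2 = -7
  x^1: 6 a_3 + 3 a_1 = 0  ->  6 a_3 = -3 a_1 = 0  ->  a_3 = 0
  x^2: 12 a_4 - a_2 = 0  ->  12 a_4 = a_2 = -7  ->  a_4 = -7/12
  x^3: 20 a_5 - 5 a_3 = 0  ->  20 a_5 = 5 a_3 = 0  ->  a_5 = 0
Truncated series: y(x) = 2 - 7 x^2 - (7/12) x^4 + O(x^6).

a_0 = 2; a_1 = 0; a_2 = -7; a_3 = 0; a_4 = -7/12; a_5 = 0


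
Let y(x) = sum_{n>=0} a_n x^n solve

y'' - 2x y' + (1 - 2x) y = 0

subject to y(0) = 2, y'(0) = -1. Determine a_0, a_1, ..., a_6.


Ansatz: y(x) = sum_{n>=0} a_n x^n, so y'(x) = sum_{n>=1} n a_n x^(n-1) and y''(x) = sum_{n>=2} n(n-1) a_n x^(n-2).
Substitute into P(x) y'' + Q(x) y' + R(x) y = 0 with P(x) = 1, Q(x) = -2x, R(x) = 1 - 2x, and match powers of x.
Initial conditions: a_0 = 2, a_1 = -1.
Setting the coefficient of each power of x to zero and solving order by order (substituting the coefficients already found):
  x^0: 2 a_2 + a_0 = 0  ->  2 a_2 = -a_0 = -2  ->  a_2 = -1
  x^1: 6 a_3 - a_1 - 2 a_0 = 0  ->  6 a_3 = a_1 + 2 a_0 = 3  ->  a_3 = 1/2
  x^2: 12 a_4 - 3 a_2 - 2 a_1 = 0  ->  12 a_4 = 3 a_2 + 2 a_1 = -5  ->  a_4 = -5/12
  x^3: 20 a_5 - 5 a_3 - 2 a_2 = 0  ->  20 a_5 = 5 a_3 + 2 a_2 = 1/2  ->  a_5 = 1/40
  x^4: 30 a_6 - 7 a_4 - 2 a_3 = 0  ->  30 a_6 = 7 a_4 + 2 a_3 = -23/12  ->  a_6 = -23/360
Truncated series: y(x) = 2 - x - x^2 + (1/2) x^3 - (5/12) x^4 + (1/40) x^5 - (23/360) x^6 + O(x^7).

a_0 = 2; a_1 = -1; a_2 = -1; a_3 = 1/2; a_4 = -5/12; a_5 = 1/40; a_6 = -23/360


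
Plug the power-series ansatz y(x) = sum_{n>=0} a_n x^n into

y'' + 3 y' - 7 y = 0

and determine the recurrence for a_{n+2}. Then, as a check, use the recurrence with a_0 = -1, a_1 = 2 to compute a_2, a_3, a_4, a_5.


Substitute y = sum_n a_n x^n.
y''(x) has coefficient (n+2)(n+1) a_{n+2} at x^n;
3 y'(x) has coefficient 3 (n+1) a_{n+1} at x^n;
-7 y(x) has coefficient -7 a_n at x^n.
Matching x^n: (n+2)(n+1) a_{n+2} + 3 (n+1) a_{n+1} - 7 a_n = 0.
Thus a_{n+2} = [-3 (n+1) a_{n+1} + 7 a_n] / ((n+1)(n+2)).

Check with a_0 = -1, a_1 = 2 (apply the recurrence for n = 0, 1, 2, 3): a_0 = -1, a_1 = 2, a_2 = -13/2, a_3 = 53/6, a_4 = -125/12, a_5 = 1121/120.

a_(n+2) = [-3 (n+1) a_(n+1) + 7 a_n] / ((n+1)(n+2)); check: a_0 = -1, a_1 = 2, a_2 = -13/2, a_3 = 53/6, a_4 = -125/12, a_5 = 1121/120


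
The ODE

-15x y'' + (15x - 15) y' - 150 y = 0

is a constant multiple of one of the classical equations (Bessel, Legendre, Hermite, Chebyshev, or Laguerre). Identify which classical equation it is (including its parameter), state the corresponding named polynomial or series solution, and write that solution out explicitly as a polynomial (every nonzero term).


All three coefficients share the factor -15; dividing through by -15 gives  x y'' + (1 - x) y' + 10 y = 0.
This matches the Laguerre equation x y'' + (1 - x) y' + n y = 0 with n = 10; the polynomial solution is L_10(x).
With y = sum_k a_k x^k, matching x^k gives (k+1)k a_{k+1} + (k+1) a_{k+1} - k a_k + n a_k = 0, i.e. (k+1)^2 a_{k+1} = (k - n) a_k = (k - 10) a_k. The right side vanishes at k = 10, so the series terminates at degree 10.
Standard normalization L_n(0) = 1 gives a_0 = 1. Work upward with a_{k+1} = (k - 10) a_k / (k+1)^2:
  a_1 = (0 - 10)(1) / 1^2 = -10/1 = -10
  a_2 = (1 - 10)(-10) / 2^2 = 90/4 = 45/2
  a_3 = (2 - 10)(45/2) / 3^2 = -180/9 = -20
  a_4 = (3 - 10)(-20) / 4^2 = 140/16 = 35/4
  a_5 = (4 - 10)(35/4) / 5^2 = (-105/2)/25 = -21/10
  a_6 = (5 - 10)(-21/10) / 6^2 = (21/2)/36 = 7/24
  a_7 = (6 - 10)(7/24) / 7^2 = (-7/6)/49 = -1/42
  a_8 = (7 - 10)(-1/42) / 8^2 = (1/14)/64 = 1/896
  a_9 = (8 - 10)(1/896) / 9^2 = (-1/448)/81 = -1/36288
  a_10 = (9 - 10)(-1/36288) / 10^2 = (1/36288)/100 = 1/3628800
Hence L_10(x) = x^10/3628800 - x^9/36288 + x^8/896 - x^7/42 + 7 x^6/24 - 21 x^5/10 + 35 x^4/4 - 20 x^3 + 45 x^2/2 - 10 x + 1.

L_10(x); series = x^10/3628800 - x^9/36288 + x^8/896 - x^7/42 + 7 x^6/24 - 21 x^5/10 + 35 x^4/4 - 20 x^3 + 45 x^2/2 - 10 x + 1


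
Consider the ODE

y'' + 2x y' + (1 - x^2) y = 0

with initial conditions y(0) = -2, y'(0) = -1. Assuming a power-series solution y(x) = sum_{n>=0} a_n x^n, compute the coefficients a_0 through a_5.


Ansatz: y(x) = sum_{n>=0} a_n x^n, so y'(x) = sum_{n>=1} n a_n x^(n-1) and y''(x) = sum_{n>=2} n(n-1) a_n x^(n-2).
Substitute into P(x) y'' + Q(x) y' + R(x) y = 0 with P(x) = 1, Q(x) = 2x, R(x) = 1 - x^2, and match powers of x.
Initial conditions: a_0 = -2, a_1 = -1.
Setting the coefficient of each power of x to zero and solving order by order (substituting the coefficients already found):
  x^0: 2 a_2 + a_0 = 0  ->  2 a_2 = -a_0 = 2  ->  a_2 = 1
  x^1: 6 a_3 + 3 a_1 = 0  ->  6 a_3 = -3 a_1 = 3  ->  a_3 = 1/2
  x^2: 12 a_4 + 5 a_2 - a_0 = 0  ->  12 a_4 = -5 a_2 + a_0 = -7  ->  a_4 = -7/12
  x^3: 20 a_5 + 7 a_3 - a_1 = 0  ->  20 a_5 = -7 a_3 + a_1 = -9/2  ->  a_5 = -9/40
Truncated series: y(x) = -2 - x + x^2 + (1/2) x^3 - (7/12) x^4 - (9/40) x^5 + O(x^6).

a_0 = -2; a_1 = -1; a_2 = 1; a_3 = 1/2; a_4 = -7/12; a_5 = -9/40


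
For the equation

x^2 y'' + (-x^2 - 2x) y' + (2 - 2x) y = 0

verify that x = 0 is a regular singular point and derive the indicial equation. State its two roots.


Divide by x^2 to reach normal form y'' + P_1(x) y' + P_2(x) y = 0 with P_1(x) = -1 - 2/x and P_2(x) = -2/x + 2/x^2.
x = 0 is a singular point because the y'-coefficient -1 - 2/x has a pole at x = 0 and the y-coefficient -2/x + 2/x^2 has a pole at x = 0.
It is a regular singular point because x P_1(x) = p(x) = -x - 2 and x^2 P_2(x) = q(x) = 2 - 2x are polynomials, hence analytic at x = 0.
p(0) = -2,  q(0) = 2.
Indicial equation: r(r-1) + p(0) r + q(0) = 0, i.e. r^2 + (p(0) - 1) r + q(0) = 0, i.e. r^2 - 3 r + 2 = 0.
Discriminant: (-3)^2 - 4(2) = 1, so r = (3 ± 1)/2.
Solving: r_1 = 2, r_2 = 1.

indicial: r^2 - 3 r + 2 = 0; roots r_1 = 2, r_2 = 1


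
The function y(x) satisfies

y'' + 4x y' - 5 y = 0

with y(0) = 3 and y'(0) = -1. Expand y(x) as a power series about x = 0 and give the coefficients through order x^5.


Ansatz: y(x) = sum_{n>=0} a_n x^n, so y'(x) = sum_{n>=1} n a_n x^(n-1) and y''(x) = sum_{n>=2} n(n-1) a_n x^(n-2).
Substitute into P(x) y'' + Q(x) y' + R(x) y = 0 with P(x) = 1, Q(x) = 4x, R(x) = -5, and match powers of x.
Initial conditions: a_0 = 3, a_1 = -1.
Setting the coefficient of each power of x to zero and solving order by order (substituting the coefficients already found):
  x^0: 2 a_2 - 5 a_0 = 0  ->  2 a_2 = 5 a_0 = 15  ->  a_2 = 15/2
  x^1: 6 a_3 - a_1 = 0  ->  6 a_3 = a_1 = -1  ->  a_3 = -1/6
  x^2: 12 a_4 + 3 a_2 = 0  ->  12 a_4 = -3 a_2 = -45/2  ->  a_4 = -15/8
  x^3: 20 a_5 + 7 a_3 = 0  ->  20 a_5 = -7 a_3 = 7/6  ->  a_5 = 7/120
Truncated series: y(x) = 3 - x + (15/2) x^2 - (1/6) x^3 - (15/8) x^4 + (7/120) x^5 + O(x^6).

a_0 = 3; a_1 = -1; a_2 = 15/2; a_3 = -1/6; a_4 = -15/8; a_5 = 7/120


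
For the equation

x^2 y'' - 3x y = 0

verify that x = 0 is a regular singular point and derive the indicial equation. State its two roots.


Divide by x^2 to reach normal form y'' + P_1(x) y' + P_2(x) y = 0 with P_1(x) = 0 and P_2(x) = -3/x.
x = 0 is a singular point because the y-coefficient -3/x has a pole at x = 0.
It is a regular singular point because x P_1(x) = p(x) = 0 and x^2 P_2(x) = q(x) = -3x are polynomials, hence analytic at x = 0.
p(0) = 0,  q(0) = 0.
Indicial equation: r(r-1) + p(0) r + q(0) = 0, i.e. r^2 + (p(0) - 1) r + q(0) = 0, i.e. r^2 - 1 r = 0.
Discriminant: (-1)^2 - 4(0) = 1, so r = (1 ± 1)/2.
Solving: r_1 = 1, r_2 = 0.

indicial: r^2 - 1 r = 0; roots r_1 = 1, r_2 = 0


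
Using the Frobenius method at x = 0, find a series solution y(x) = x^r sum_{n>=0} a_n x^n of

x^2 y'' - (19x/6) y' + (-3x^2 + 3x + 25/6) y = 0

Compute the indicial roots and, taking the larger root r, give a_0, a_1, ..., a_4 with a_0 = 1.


Write in Frobenius form y'' + (p(x)/x) y' + (q(x)/x^2) y = 0:
  p(x) = -19/6,  q(x) = -3x^2 + 3x + 25/6.
Indicial equation: r(r-1) + (-19/6) r + (25/6) = 0 -> roots r_1 = 5/2, r_2 = 5/3.
Take r = r_1 = 5/2. Let y(x) = x^r sum_{n>=0} a_n x^n with a_0 = 1.
Substitute y = x^r sum a_n x^n and match x^{r+n}. The recurrence is
  D(n) a_n + 3 a_{n-1} - 3 a_{n-2} = 0,  where D(n) = (r+n)(r+n-1) + (-19/6)(r+n) + (25/6).
  a_n = [-3 a_{n-1} + 3 a_{n-2}] / D(n).
Since the indicial polynomial factors as (r - r_1)(r - r_2), D(n) = (r_1 + n - r_1)(r_1 + n - r_2) = n(n + 5/6).
Evaluating step by step (a_0 = 1):
  n = 1: D(1) = 1(1 + 5/6) = 11/6; numerator = -3(1) = -3; a_1 = (-3)/(11/6) = -18/11
  n = 2: D(2) = 2(2 + 5/6) = 17/3; numerator = -3(-18/11) + 3(1) = 87/11; a_2 = (87/11)/(17/3) = 261/187
  n = 3: D(3) = 3(3 + 5/6) = 23/2; numerator = -3(261/187) + 3(-18/11) = -1701/187; a_3 = (-1701/187)/(23/2) = -3402/4301
  n = 4: D(4) = 4(4 + 5/6) = 58/3; numerator = -3(-3402/4301) + 3(261/187) = 2565/391; a_4 = (2565/391)/(58/3) = 7695/22678

r = 5/2; a_0 = 1; a_1 = -18/11; a_2 = 261/187; a_3 = -3402/4301; a_4 = 7695/22678


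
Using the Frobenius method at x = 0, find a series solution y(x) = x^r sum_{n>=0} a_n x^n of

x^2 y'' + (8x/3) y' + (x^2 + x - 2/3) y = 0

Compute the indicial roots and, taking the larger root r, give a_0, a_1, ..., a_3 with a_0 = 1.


Write in Frobenius form y'' + (p(x)/x) y' + (q(x)/x^2) y = 0:
  p(x) = 8/3,  q(x) = x^2 + x - 2/3.
Indicial equation: r(r-1) + (8/3) r + (-2/3) = 0 -> roots r_1 = 1/3, r_2 = -2.
Take r = r_1 = 1/3. Let y(x) = x^r sum_{n>=0} a_n x^n with a_0 = 1.
Substitute y = x^r sum a_n x^n and match x^{r+n}. The recurrence is
  D(n) a_n + 1 a_{n-1} + 1 a_{n-2} = 0,  where D(n) = (r+n)(r+n-1) + (8/3)(r+n) + (-2/3).
  a_n = [-1 a_{n-1} - 1 a_{n-2}] / D(n).
Since the indicial polynomial factors as (r - r_1)(r - r_2), D(n) = (r_1 + n - r_1)(r_1 + n - r_2) = n(n + 7/3).
Evaluating step by step (a_0 = 1):
  n = 1: D(1) = 1(1 + 7/3) = 10/3; numerator = -1(1) = -1; a_1 = (-1)/(10/3) = -3/10
  n = 2: D(2) = 2(2 + 7/3) = 26/3; numerator = -1(-3/10) - 1(1) = -7/10; a_2 = (-7/10)/(26/3) = -21/260
  n = 3: D(3) = 3(3 + 7/3) = 16; numerator = -1(-21/260) - 1(-3/10) = 99/260; a_3 = (99/260)/(16) = 99/4160

r = 1/3; a_0 = 1; a_1 = -3/10; a_2 = -21/260; a_3 = 99/4160
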